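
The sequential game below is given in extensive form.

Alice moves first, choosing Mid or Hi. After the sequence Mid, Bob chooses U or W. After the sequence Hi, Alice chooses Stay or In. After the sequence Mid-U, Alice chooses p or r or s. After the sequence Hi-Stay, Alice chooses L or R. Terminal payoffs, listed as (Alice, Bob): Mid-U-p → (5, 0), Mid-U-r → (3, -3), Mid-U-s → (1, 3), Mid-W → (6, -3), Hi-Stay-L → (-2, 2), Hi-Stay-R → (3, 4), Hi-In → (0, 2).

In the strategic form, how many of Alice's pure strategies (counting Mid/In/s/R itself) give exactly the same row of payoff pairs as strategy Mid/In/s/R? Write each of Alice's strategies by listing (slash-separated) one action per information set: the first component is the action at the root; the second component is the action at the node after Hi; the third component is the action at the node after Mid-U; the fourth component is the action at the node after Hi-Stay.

4

Row for Mid/In/s/R (columns U, W): (1,3) (6,-3).
Under Mid/In/s/R, Alice's choice at the node after Hi and at the node after Hi-Stay can never be reached regardless of what Bob does, so varying those choices leaves every outcome unchanged.
Holding the reachable choices fixed and varying the unreachable ones freely already gives 2 × 2 = 4 equivalent strategies.
No other strategy reproduces this row, so those 4 are the full class: Mid/Stay/s/L, Mid/Stay/s/R, Mid/In/s/L, Mid/In/s/R.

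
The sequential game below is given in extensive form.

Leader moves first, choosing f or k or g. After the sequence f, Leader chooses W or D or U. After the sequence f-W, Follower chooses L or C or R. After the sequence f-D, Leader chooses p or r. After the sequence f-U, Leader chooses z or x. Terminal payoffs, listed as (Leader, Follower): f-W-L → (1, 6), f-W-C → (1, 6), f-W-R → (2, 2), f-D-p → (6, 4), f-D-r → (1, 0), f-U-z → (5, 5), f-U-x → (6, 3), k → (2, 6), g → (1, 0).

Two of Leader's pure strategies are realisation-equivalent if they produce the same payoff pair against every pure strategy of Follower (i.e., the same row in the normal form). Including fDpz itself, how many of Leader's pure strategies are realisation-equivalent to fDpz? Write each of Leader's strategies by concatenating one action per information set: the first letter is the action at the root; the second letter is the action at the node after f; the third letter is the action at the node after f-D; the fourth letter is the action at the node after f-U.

2

Row for fDpz (columns L, C, R): (6,4) (6,4) (6,4).
Under fDpz, Leader's choice at the node after f-U can never be reached regardless of what Follower does, so varying those choices leaves every outcome unchanged.
Holding the reachable choices fixed and varying the unreachable one freely already gives 2 equivalent strategies.
No other strategy reproduces this row, so those 2 are the full class: fDpz, fDpx.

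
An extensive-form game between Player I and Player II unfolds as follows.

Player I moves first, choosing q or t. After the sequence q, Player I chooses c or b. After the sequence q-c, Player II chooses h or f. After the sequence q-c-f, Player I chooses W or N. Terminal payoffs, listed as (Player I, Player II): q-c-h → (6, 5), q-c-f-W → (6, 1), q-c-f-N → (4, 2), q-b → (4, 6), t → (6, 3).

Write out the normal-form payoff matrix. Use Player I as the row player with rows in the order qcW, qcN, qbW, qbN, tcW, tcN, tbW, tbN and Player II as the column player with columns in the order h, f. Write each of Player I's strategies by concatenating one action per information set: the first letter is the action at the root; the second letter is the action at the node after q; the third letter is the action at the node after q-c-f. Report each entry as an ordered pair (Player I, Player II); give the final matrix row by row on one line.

qcW: (6,5) (6,1) | qcN: (6,5) (4,2) | qbW: (4,6) (4,6) | qbN: (4,6) (4,6) | tcW: (6,3) (6,3) | tcN: (6,3) (6,3) | tbW: (6,3) (6,3) | tbN: (6,3) (6,3)

Row qcW: h→(6,5), f→(6,1)
Row qcN: h→(6,5), f→(4,2)
Row qbW: h→(4,6), f→(4,6)
Row qbN: h→(4,6), f→(4,6)
Row tcW: h→(6,3), f→(6,3)
Row tcN: h→(6,3), f→(6,3)
Row tbW: h→(6,3), f→(6,3)
Row tbN: h→(6,3), f→(6,3)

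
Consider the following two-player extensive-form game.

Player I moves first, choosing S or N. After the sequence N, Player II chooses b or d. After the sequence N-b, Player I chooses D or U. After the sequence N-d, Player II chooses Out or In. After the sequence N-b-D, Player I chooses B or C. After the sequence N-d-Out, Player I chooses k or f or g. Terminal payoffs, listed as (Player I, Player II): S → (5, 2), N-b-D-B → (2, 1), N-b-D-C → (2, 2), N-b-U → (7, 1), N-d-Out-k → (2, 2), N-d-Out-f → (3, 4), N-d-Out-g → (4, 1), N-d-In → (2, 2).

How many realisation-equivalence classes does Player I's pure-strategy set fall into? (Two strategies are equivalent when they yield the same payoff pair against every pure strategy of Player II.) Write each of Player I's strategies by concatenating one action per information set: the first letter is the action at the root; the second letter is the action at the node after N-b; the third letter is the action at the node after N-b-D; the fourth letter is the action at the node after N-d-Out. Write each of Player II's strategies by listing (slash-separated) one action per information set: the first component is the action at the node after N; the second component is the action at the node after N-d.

10

Player I has 24 pure strategies: SDBk, SDBf, SDBg, SDCk, SDCf, SDCg, SUBk, SUBf, SUBg, SUCk, SUCf, SUCg, NDBk, NDBf, NDBg, NDCk, NDCf, NDCg, NUBk, NUBf, NUBg, NUCk, NUCf, NUCg. Columns: b/Out, b/In, d/Out, d/In.
{SDBk, SDBf, SDBg, SDCk, SDCf, SDCg, SUBk, SUBf, SUBg, SUCk, SUCf, SUCg} → row (5,2) (5,2) (5,2) (5,2)
{NDBk} → row (2,1) (2,1) (2,2) (2,2)
{NDBf} → row (2,1) (2,1) (3,4) (2,2)
{NDBg} → row (2,1) (2,1) (4,1) (2,2)
{NDCk} → row (2,2) (2,2) (2,2) (2,2)
{NDCf} → row (2,2) (2,2) (3,4) (2,2)
{NDCg} → row (2,2) (2,2) (4,1) (2,2)
{NUBk, NUCk} → row (7,1) (7,1) (2,2) (2,2)
{NUBf, NUCf} → row (7,1) (7,1) (3,4) (2,2)
{NUBg, NUCg} → row (7,1) (7,1) (4,1) (2,2)
That's 10 distinct rows out of 24 strategies.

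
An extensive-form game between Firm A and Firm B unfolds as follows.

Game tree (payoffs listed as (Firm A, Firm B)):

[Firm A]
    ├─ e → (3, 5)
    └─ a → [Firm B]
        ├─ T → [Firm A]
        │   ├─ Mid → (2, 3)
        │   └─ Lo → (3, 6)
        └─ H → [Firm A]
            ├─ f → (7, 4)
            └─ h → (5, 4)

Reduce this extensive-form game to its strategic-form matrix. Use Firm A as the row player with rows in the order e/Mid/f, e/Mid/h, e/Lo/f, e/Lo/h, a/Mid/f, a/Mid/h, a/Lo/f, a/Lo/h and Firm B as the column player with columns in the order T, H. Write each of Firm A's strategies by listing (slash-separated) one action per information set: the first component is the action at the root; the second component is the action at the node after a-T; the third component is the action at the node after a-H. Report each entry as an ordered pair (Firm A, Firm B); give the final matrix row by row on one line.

e/Mid/f: (3,5) (3,5) | e/Mid/h: (3,5) (3,5) | e/Lo/f: (3,5) (3,5) | e/Lo/h: (3,5) (3,5) | a/Mid/f: (2,3) (7,4) | a/Mid/h: (2,3) (5,4) | a/Lo/f: (3,6) (7,4) | a/Lo/h: (3,6) (5,4)

Row e/Mid/f: T→(3,5), H→(3,5)
Row e/Mid/h: T→(3,5), H→(3,5)
Row e/Lo/f: T→(3,5), H→(3,5)
Row e/Lo/h: T→(3,5), H→(3,5)
Row a/Mid/f: T→(2,3), H→(7,4)
Row a/Mid/h: T→(2,3), H→(5,4)
Row a/Lo/f: T→(3,6), H→(7,4)
Row a/Lo/h: T→(3,6), H→(5,4)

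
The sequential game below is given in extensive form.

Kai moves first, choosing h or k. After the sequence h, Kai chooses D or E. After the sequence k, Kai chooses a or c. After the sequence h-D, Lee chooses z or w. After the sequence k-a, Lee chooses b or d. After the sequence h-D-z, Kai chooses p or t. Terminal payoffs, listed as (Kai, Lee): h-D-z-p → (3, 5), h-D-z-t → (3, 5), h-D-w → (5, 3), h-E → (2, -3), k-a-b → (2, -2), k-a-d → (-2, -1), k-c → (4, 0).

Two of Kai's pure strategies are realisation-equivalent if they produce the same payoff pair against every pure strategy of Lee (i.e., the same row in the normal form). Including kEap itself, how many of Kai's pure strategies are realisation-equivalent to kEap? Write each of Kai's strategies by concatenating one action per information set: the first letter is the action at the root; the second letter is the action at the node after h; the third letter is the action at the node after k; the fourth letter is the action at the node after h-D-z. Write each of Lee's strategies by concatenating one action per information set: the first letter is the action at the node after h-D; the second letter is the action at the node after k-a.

4

Row for kEap (columns zb, zd, wb, wd): (2,-2) (-2,-1) (2,-2) (-2,-1).
Under kEap, Kai's choice at the node after h and at the node after h-D-z can never be reached regardless of what Lee does, so varying those choices leaves every outcome unchanged.
Holding the reachable choices fixed and varying the unreachable ones freely already gives 2 × 2 = 4 equivalent strategies.
No other strategy reproduces this row, so those 4 are the full class: kDap, kDat, kEap, kEat.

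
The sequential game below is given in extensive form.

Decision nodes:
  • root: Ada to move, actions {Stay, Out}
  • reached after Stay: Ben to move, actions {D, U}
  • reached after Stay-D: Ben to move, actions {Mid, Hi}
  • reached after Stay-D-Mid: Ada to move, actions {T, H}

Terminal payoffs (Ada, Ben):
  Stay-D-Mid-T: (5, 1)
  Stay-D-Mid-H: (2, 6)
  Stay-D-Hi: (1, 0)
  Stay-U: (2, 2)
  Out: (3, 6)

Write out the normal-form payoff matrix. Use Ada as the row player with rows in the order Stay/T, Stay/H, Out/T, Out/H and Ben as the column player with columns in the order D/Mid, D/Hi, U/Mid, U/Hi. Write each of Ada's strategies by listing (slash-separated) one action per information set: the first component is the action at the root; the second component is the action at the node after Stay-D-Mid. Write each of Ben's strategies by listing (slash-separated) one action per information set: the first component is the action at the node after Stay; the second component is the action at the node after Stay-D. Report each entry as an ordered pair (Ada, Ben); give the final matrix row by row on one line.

Stay/T: (5,1) (1,0) (2,2) (2,2) | Stay/H: (2,6) (1,0) (2,2) (2,2) | Out/T: (3,6) (3,6) (3,6) (3,6) | Out/H: (3,6) (3,6) (3,6) (3,6)

          D/Mid     D/Hi    U/Mid     U/Hi
Stay/T    (5,1)    (1,0)    (2,2)    (2,2)
Stay/H    (2,6)    (1,0)    (2,2)    (2,2)
 Out/T    (3,6)    (3,6)    (3,6)    (3,6)
 Out/H    (3,6)    (3,6)    (3,6)    (3,6)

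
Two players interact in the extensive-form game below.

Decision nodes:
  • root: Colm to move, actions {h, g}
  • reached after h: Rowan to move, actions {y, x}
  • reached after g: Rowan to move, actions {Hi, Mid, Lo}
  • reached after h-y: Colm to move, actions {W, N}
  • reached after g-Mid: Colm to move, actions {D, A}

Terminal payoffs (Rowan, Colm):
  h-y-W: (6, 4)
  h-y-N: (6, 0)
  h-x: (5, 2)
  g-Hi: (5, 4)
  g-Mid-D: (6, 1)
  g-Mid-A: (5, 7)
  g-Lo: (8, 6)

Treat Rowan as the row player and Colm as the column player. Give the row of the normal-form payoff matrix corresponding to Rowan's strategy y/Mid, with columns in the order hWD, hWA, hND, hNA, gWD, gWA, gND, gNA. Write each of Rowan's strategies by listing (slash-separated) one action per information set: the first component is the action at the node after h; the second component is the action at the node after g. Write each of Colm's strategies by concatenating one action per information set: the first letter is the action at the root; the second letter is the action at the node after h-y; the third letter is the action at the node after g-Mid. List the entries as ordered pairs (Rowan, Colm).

vs hWD: Colm plays h → Rowan plays y at [h] → Colm plays W at [h-y] → (6, 4)
vs hWA: Colm plays h → Rowan plays y at [h] → Colm plays W at [h-y] → (6, 4)
vs hND: Colm plays h → Rowan plays y at [h] → Colm plays N at [h-y] → (6, 0)
vs hNA: Colm plays h → Rowan plays y at [h] → Colm plays N at [h-y] → (6, 0)
vs gWD: Colm plays g → Rowan plays Mid at [g] → Colm plays D at [g-Mid] → (6, 1)
vs gWA: Colm plays g → Rowan plays Mid at [g] → Colm plays A at [g-Mid] → (5, 7)
vs gND: Colm plays g → Rowan plays Mid at [g] → Colm plays D at [g-Mid] → (6, 1)
vs gNA: Colm plays g → Rowan plays Mid at [g] → Colm plays A at [g-Mid] → (5, 7)

(6,4) (6,4) (6,0) (6,0) (6,1) (5,7) (6,1) (5,7)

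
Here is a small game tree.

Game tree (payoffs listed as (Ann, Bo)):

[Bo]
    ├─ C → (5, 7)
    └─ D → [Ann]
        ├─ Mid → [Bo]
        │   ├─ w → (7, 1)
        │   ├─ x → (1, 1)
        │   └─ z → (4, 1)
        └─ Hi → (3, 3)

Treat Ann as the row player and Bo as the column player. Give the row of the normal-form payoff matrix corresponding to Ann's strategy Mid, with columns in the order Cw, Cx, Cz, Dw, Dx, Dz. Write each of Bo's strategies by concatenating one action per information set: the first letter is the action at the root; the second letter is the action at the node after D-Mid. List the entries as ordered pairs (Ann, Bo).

vs Cw: Bo plays C → (5, 7)
vs Cx: Bo plays C → (5, 7)
vs Cz: Bo plays C → (5, 7)
vs Dw: Bo plays D → Ann plays Mid at [D] → Bo plays w at [D-Mid] → (7, 1)
vs Dx: Bo plays D → Ann plays Mid at [D] → Bo plays x at [D-Mid] → (1, 1)
vs Dz: Bo plays D → Ann plays Mid at [D] → Bo plays z at [D-Mid] → (4, 1)

(5,7) (5,7) (5,7) (7,1) (1,1) (4,1)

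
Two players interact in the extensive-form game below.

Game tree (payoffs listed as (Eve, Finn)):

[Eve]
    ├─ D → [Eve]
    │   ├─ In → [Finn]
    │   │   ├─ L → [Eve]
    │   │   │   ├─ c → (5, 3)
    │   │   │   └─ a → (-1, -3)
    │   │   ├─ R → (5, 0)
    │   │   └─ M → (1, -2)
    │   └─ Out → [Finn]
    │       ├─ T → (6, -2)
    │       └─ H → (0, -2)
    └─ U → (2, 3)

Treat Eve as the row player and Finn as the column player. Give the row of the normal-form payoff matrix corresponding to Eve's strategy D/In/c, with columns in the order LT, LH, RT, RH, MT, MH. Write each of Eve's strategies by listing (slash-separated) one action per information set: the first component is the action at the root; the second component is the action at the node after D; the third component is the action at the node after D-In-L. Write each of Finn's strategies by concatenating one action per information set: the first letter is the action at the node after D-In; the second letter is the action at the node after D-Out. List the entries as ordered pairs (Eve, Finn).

(5,3) (5,3) (5,0) (5,0) (1,-2) (1,-2)

vs LT: Eve plays D → Eve plays In at [D] → Finn plays L at [D-In] → Eve plays c at [D-In-L] → (5, 3)
vs LH: Eve plays D → Eve plays In at [D] → Finn plays L at [D-In] → Eve plays c at [D-In-L] → (5, 3)
vs RT: Eve plays D → Eve plays In at [D] → Finn plays R at [D-In] → (5, 0)
vs RH: Eve plays D → Eve plays In at [D] → Finn plays R at [D-In] → (5, 0)
vs MT: Eve plays D → Eve plays In at [D] → Finn plays M at [D-In] → (1, -2)
vs MH: Eve plays D → Eve plays In at [D] → Finn plays M at [D-In] → (1, -2)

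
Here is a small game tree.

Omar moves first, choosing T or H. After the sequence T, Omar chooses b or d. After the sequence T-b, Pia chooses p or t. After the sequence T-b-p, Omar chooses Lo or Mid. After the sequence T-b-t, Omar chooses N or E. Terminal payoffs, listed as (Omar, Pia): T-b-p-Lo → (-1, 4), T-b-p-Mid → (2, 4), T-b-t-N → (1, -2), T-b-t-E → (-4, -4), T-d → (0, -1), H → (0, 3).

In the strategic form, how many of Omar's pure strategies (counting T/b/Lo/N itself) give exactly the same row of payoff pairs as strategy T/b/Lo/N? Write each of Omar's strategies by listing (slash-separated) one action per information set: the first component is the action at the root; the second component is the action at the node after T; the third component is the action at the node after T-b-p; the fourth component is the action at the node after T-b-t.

1

Row for T/b/Lo/N (columns p, t): (-1,4) (1,-2).
Every one of Omar's information sets is on the play path for some reply by Pia when Omar follows T/b/Lo/N.
Changing the action at any of them therefore changes at least one column, so only T/b/Lo/N itself gives this row.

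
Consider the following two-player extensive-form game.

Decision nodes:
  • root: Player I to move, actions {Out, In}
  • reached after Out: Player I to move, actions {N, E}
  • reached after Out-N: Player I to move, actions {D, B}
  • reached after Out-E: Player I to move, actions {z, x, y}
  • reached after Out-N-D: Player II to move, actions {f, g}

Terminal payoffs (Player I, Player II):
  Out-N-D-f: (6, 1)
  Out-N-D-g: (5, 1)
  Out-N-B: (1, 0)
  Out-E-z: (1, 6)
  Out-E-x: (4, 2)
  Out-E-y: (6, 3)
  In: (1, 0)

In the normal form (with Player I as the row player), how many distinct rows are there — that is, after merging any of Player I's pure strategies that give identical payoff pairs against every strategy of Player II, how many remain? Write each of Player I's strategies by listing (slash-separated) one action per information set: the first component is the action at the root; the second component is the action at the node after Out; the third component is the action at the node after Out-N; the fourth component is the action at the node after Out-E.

5

Player I has 24 pure strategies: Out/N/D/z, Out/N/D/x, Out/N/D/y, Out/N/B/z, Out/N/B/x, Out/N/B/y, Out/E/D/z, Out/E/D/x, Out/E/D/y, Out/E/B/z, Out/E/B/x, Out/E/B/y, In/N/D/z, In/N/D/x, In/N/D/y, In/N/B/z, In/N/B/x, In/N/B/y, In/E/D/z, In/E/D/x, In/E/D/y, In/E/B/z, In/E/B/x, In/E/B/y. Columns: f, g.
{Out/N/D/z, Out/N/D/x, Out/N/D/y} → row (6,1) (5,1)
{Out/N/B/z, Out/N/B/x, Out/N/B/y, In/N/D/z, In/N/D/x, In/N/D/y, In/N/B/z, In/N/B/x, In/N/B/y, In/E/D/z, In/E/D/x, In/E/D/y, In/E/B/z, In/E/B/x, In/E/B/y} → row (1,0) (1,0)
{Out/E/D/z, Out/E/B/z} → row (1,6) (1,6)
{Out/E/D/x, Out/E/B/x} → row (4,2) (4,2)
{Out/E/D/y, Out/E/B/y} → row (6,3) (6,3)
That's 5 distinct rows out of 24 strategies.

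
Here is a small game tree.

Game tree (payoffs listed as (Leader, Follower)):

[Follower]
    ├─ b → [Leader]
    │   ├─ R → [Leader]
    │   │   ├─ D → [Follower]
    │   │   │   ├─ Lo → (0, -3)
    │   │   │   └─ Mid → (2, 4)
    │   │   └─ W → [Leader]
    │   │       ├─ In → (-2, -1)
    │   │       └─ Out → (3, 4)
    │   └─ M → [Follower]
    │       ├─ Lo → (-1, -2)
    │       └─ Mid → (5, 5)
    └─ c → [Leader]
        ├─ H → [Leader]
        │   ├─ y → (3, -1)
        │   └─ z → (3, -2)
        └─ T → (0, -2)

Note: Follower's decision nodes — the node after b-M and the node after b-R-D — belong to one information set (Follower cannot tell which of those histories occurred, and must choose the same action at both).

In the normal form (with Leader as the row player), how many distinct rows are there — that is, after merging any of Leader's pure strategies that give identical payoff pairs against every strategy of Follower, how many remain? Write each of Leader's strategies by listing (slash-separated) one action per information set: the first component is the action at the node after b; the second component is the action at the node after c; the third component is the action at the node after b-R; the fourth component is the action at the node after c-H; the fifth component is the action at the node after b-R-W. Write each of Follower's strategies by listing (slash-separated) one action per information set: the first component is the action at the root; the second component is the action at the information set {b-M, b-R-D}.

Leader has 32 pure strategies: R/H/D/y/In, R/H/D/y/Out, R/H/D/z/In, R/H/D/z/Out, R/H/W/y/In, R/H/W/y/Out, R/H/W/z/In, R/H/W/z/Out, R/T/D/y/In, R/T/D/y/Out, R/T/D/z/In, R/T/D/z/Out, R/T/W/y/In, R/T/W/y/Out, R/T/W/z/In, R/T/W/z/Out, M/H/D/y/In, M/H/D/y/Out, M/H/D/z/In, M/H/D/z/Out, M/H/W/y/In, M/H/W/y/Out, M/H/W/z/In, M/H/W/z/Out, M/T/D/y/In, M/T/D/y/Out, M/T/D/z/In, M/T/D/z/Out, M/T/W/y/In, M/T/W/y/Out, M/T/W/z/In, M/T/W/z/Out. Columns: b/Lo, b/Mid, c/Lo, c/Mid.
{R/H/D/y/In, R/H/D/y/Out} → row (0,-3) (2,4) (3,-1) (3,-1)
{R/H/D/z/In, R/H/D/z/Out} → row (0,-3) (2,4) (3,-2) (3,-2)
{R/H/W/y/In} → row (-2,-1) (-2,-1) (3,-1) (3,-1)
{R/H/W/y/Out} → row (3,4) (3,4) (3,-1) (3,-1)
{R/H/W/z/In} → row (-2,-1) (-2,-1) (3,-2) (3,-2)
{R/H/W/z/Out} → row (3,4) (3,4) (3,-2) (3,-2)
{R/T/D/y/In, R/T/D/y/Out, R/T/D/z/In, R/T/D/z/Out} → row (0,-3) (2,4) (0,-2) (0,-2)
{R/T/W/y/In, R/T/W/z/In} → row (-2,-1) (-2,-1) (0,-2) (0,-2)
{R/T/W/y/Out, R/T/W/z/Out} → row (3,4) (3,4) (0,-2) (0,-2)
{M/H/D/y/In, M/H/D/y/Out, M/H/W/y/In, M/H/W/y/Out} → row (-1,-2) (5,5) (3,-1) (3,-1)
{M/H/D/z/In, M/H/D/z/Out, M/H/W/z/In, M/H/W/z/Out} → row (-1,-2) (5,5) (3,-2) (3,-2)
{M/T/D/y/In, M/T/D/y/Out, M/T/D/z/In, M/T/D/z/Out, M/T/W/y/In, M/T/W/y/Out, M/T/W/z/In, M/T/W/z/Out} → row (-1,-2) (5,5) (0,-2) (0,-2)
That's 12 distinct rows out of 32 strategies.

12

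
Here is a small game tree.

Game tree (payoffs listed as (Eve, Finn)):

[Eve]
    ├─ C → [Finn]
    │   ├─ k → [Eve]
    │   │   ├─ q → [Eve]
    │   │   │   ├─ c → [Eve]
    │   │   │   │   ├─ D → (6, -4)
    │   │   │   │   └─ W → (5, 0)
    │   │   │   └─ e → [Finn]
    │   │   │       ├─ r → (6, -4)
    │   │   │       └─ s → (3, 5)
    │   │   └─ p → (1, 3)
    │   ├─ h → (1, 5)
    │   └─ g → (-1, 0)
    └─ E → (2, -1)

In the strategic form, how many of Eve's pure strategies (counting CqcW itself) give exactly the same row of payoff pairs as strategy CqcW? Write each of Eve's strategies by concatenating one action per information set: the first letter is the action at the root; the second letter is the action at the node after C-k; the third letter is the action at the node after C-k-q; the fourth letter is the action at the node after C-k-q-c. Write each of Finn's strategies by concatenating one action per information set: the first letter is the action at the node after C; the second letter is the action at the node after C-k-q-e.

Row for CqcW (columns kr, ks, hr, hs, gr, gs): (5,0) (5,0) (1,5) (1,5) (-1,0) (-1,0).
Every one of Eve's information sets is on the play path for some reply by Finn when Eve follows CqcW.
Changing the action at any of them therefore changes at least one column, so only CqcW itself gives this row.

1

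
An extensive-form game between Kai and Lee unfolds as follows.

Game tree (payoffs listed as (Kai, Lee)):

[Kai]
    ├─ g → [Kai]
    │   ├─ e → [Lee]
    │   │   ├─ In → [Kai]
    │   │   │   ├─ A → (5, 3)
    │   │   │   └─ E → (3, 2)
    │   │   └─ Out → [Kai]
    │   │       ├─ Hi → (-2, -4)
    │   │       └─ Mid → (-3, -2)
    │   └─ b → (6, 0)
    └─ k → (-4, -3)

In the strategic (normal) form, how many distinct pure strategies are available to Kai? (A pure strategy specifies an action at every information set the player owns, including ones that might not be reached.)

Kai owns the root with actions {g, k} — two choices.
Kai owns the node after g with actions {e, b} — two choices.
Kai owns the node after g-e-In with actions {A, E} — two choices.
Kai owns the node after g-e-Out with actions {Hi, Mid} — two choices.
A pure strategy fixes one action at each information set independently, so the count is the product 2 × 2 × 2 × 2 = 16.

16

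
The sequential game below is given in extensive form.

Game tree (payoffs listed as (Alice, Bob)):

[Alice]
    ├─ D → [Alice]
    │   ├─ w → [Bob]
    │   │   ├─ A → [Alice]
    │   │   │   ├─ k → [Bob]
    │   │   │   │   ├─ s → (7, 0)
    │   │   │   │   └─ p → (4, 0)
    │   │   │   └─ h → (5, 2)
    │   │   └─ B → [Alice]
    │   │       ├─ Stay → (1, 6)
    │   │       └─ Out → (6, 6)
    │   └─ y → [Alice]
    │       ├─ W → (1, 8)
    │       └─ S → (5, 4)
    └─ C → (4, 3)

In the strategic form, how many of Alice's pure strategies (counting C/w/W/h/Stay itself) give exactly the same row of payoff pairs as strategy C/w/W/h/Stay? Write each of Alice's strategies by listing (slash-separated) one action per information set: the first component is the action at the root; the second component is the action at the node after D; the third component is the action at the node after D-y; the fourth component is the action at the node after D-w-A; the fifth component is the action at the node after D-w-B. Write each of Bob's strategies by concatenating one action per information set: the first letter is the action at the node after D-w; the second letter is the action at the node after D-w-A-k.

16

Row for C/w/W/h/Stay (columns As, Ap, Bs, Bp): (4,3) (4,3) (4,3) (4,3).
Under C/w/W/h/Stay, Alice's choice at the node after D and at the node after D-y and at the node after D-w-A and at the node after D-w-B can never be reached regardless of what Bob does, so varying those choices leaves every outcome unchanged.
Holding the reachable choices fixed and varying the unreachable ones freely already gives 2 × 2 × 2 × 2 = 16 equivalent strategies.
No other strategy reproduces this row, so those 16 are the full class: C/w/W/k/Stay, C/w/W/k/Out, C/w/W/h/Stay, C/w/W/h/Out, C/w/S/k/Stay, C/w/S/k/Out, C/w/S/h/Stay, C/w/S/h/Out, C/y/W/k/Stay, C/y/W/k/Out, C/y/W/h/Stay, C/y/W/h/Out, C/y/S/k/Stay, C/y/S/k/Out, C/y/S/h/Stay, C/y/S/h/Out.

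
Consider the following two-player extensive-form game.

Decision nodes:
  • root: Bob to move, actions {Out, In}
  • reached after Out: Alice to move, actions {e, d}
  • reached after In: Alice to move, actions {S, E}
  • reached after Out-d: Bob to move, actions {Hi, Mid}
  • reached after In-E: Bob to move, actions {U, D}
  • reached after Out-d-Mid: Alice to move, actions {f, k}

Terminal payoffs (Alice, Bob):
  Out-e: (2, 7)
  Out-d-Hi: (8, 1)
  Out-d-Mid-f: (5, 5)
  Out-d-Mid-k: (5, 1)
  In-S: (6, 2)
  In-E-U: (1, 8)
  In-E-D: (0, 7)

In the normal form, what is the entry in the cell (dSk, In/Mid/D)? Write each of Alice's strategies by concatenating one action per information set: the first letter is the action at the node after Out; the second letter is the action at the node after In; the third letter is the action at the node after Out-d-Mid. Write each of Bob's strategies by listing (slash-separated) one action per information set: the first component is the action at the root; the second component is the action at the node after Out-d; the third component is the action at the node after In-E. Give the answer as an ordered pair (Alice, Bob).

(6, 2)

Trace the play path from the root:
  Bob plays In
  Alice plays S at [In]
→ terminal payoff (6, 2).
(Alice's choice at the node after Out is never reached on this path, so it doesn't affect the outcome.)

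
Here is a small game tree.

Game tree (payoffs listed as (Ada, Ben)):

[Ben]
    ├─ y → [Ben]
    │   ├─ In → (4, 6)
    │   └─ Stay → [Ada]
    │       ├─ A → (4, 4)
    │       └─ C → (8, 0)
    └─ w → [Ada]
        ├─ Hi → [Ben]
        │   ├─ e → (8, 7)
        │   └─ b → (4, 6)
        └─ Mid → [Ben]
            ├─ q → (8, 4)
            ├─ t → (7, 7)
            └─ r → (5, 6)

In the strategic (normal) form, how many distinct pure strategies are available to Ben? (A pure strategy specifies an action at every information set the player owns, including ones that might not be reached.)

Ben owns the root with actions {y, w} — two choices.
Ben owns the node after y with actions {In, Stay} — two choices.
Ben owns the node after w-Hi with actions {e, b} — two choices.
Ben owns the node after w-Mid with actions {q, t, r} — three choices.
A pure strategy fixes one action at each information set independently, so the count is the product 2 × 2 × 2 × 3 = 24.

24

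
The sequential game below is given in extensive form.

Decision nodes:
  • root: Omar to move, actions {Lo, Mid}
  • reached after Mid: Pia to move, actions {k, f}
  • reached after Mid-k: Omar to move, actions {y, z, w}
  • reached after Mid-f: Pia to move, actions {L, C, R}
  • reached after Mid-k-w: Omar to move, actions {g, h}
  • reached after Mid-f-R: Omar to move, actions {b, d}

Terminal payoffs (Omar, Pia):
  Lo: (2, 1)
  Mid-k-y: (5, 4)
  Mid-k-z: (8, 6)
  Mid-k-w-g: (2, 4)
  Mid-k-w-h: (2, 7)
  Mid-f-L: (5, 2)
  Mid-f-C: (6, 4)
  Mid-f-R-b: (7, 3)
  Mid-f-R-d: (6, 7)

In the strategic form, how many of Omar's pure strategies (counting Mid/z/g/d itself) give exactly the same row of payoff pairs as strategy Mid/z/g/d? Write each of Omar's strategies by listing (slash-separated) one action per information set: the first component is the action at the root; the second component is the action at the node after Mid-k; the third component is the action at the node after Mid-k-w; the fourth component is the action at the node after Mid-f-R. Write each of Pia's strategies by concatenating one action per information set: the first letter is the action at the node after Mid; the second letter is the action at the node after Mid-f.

2

Row for Mid/z/g/d (columns kL, kC, kR, fL, fC, fR): (8,6) (8,6) (8,6) (5,2) (6,4) (6,7).
Under Mid/z/g/d, Omar's choice at the node after Mid-k-w can never be reached regardless of what Pia does, so varying those choices leaves every outcome unchanged.
Holding the reachable choices fixed and varying the unreachable one freely already gives 2 equivalent strategies.
No other strategy reproduces this row, so those 2 are the full class: Mid/z/g/d, Mid/z/h/d.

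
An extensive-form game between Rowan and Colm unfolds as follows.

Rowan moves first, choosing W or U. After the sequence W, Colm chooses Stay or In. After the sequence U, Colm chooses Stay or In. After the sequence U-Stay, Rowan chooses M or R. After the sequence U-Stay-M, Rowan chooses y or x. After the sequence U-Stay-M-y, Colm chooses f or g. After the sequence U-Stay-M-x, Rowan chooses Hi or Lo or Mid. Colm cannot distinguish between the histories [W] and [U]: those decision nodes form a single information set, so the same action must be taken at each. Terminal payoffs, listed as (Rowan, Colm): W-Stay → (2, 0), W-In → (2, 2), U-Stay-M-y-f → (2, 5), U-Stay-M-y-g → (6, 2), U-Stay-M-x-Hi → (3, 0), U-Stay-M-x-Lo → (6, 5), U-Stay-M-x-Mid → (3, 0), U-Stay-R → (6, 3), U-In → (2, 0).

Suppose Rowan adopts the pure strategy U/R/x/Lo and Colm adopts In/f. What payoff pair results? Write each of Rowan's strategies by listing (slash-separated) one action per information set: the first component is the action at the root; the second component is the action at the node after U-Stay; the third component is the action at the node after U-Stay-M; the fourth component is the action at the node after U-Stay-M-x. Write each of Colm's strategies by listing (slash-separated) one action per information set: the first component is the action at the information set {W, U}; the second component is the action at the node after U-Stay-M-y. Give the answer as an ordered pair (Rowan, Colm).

Trace the play path from the root:
  Rowan plays U
  Colm plays In at [U]
→ terminal payoff (2, 0).
(Rowan's choice at the node after U-Stay is never reached on this path, so it doesn't affect the outcome.)

(2, 0)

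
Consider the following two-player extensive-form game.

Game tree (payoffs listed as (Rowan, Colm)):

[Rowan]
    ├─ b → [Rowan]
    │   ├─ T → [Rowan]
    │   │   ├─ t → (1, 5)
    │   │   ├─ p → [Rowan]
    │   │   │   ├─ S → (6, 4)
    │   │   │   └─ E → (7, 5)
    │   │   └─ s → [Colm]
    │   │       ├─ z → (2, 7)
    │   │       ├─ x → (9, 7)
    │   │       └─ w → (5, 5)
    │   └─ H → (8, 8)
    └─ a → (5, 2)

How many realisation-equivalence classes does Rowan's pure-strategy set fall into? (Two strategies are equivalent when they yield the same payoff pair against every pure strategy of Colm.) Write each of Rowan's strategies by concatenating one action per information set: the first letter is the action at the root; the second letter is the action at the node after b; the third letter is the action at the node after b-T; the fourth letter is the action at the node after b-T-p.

6

Rowan has 24 pure strategies: bTtS, bTtE, bTpS, bTpE, bTsS, bTsE, bHtS, bHtE, bHpS, bHpE, bHsS, bHsE, aTtS, aTtE, aTpS, aTpE, aTsS, aTsE, aHtS, aHtE, aHpS, aHpE, aHsS, aHsE. Columns: z, x, w.
{bTtS, bTtE} → row (1,5) (1,5) (1,5)
{bTpS} → row (6,4) (6,4) (6,4)
{bTpE} → row (7,5) (7,5) (7,5)
{bTsS, bTsE} → row (2,7) (9,7) (5,5)
{bHtS, bHtE, bHpS, bHpE, bHsS, bHsE} → row (8,8) (8,8) (8,8)
{aTtS, aTtE, aTpS, aTpE, aTsS, aTsE, aHtS, aHtE, aHpS, aHpE, aHsS, aHsE} → row (5,2) (5,2) (5,2)
That's 6 distinct rows out of 24 strategies.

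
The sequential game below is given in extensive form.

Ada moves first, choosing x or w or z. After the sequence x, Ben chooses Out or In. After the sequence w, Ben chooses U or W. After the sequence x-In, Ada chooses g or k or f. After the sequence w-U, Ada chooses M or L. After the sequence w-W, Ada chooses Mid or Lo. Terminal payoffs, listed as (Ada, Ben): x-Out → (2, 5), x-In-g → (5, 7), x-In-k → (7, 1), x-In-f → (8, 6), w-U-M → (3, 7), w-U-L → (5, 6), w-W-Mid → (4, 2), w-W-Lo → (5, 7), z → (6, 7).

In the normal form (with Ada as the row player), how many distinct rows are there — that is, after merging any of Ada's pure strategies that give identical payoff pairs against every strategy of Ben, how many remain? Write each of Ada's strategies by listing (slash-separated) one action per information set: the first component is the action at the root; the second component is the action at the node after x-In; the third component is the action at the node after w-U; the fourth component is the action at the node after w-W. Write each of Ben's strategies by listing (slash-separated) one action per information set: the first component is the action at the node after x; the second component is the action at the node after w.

Ada has 36 pure strategies: x/g/M/Mid, x/g/M/Lo, x/g/L/Mid, x/g/L/Lo, x/k/M/Mid, x/k/M/Lo, x/k/L/Mid, x/k/L/Lo, x/f/M/Mid, x/f/M/Lo, x/f/L/Mid, x/f/L/Lo, w/g/M/Mid, w/g/M/Lo, w/g/L/Mid, w/g/L/Lo, w/k/M/Mid, w/k/M/Lo, w/k/L/Mid, w/k/L/Lo, w/f/M/Mid, w/f/M/Lo, w/f/L/Mid, w/f/L/Lo, z/g/M/Mid, z/g/M/Lo, z/g/L/Mid, z/g/L/Lo, z/k/M/Mid, z/k/M/Lo, z/k/L/Mid, z/k/L/Lo, z/f/M/Mid, z/f/M/Lo, z/f/L/Mid, z/f/L/Lo. Columns: Out/U, Out/W, In/U, In/W.
{x/g/M/Mid, x/g/M/Lo, x/g/L/Mid, x/g/L/Lo} → row (2,5) (2,5) (5,7) (5,7)
{x/k/M/Mid, x/k/M/Lo, x/k/L/Mid, x/k/L/Lo} → row (2,5) (2,5) (7,1) (7,1)
{x/f/M/Mid, x/f/M/Lo, x/f/L/Mid, x/f/L/Lo} → row (2,5) (2,5) (8,6) (8,6)
{w/g/M/Mid, w/k/M/Mid, w/f/M/Mid} → row (3,7) (4,2) (3,7) (4,2)
{w/g/M/Lo, w/k/M/Lo, w/f/M/Lo} → row (3,7) (5,7) (3,7) (5,7)
{w/g/L/Mid, w/k/L/Mid, w/f/L/Mid} → row (5,6) (4,2) (5,6) (4,2)
{w/g/L/Lo, w/k/L/Lo, w/f/L/Lo} → row (5,6) (5,7) (5,6) (5,7)
{z/g/M/Mid, z/g/M/Lo, z/g/L/Mid, z/g/L/Lo, z/k/M/Mid, z/k/M/Lo, z/k/L/Mid, z/k/L/Lo, z/f/M/Mid, z/f/M/Lo, z/f/L/Mid, z/f/L/Lo} → row (6,7) (6,7) (6,7) (6,7)
That's 8 distinct rows out of 36 strategies.

8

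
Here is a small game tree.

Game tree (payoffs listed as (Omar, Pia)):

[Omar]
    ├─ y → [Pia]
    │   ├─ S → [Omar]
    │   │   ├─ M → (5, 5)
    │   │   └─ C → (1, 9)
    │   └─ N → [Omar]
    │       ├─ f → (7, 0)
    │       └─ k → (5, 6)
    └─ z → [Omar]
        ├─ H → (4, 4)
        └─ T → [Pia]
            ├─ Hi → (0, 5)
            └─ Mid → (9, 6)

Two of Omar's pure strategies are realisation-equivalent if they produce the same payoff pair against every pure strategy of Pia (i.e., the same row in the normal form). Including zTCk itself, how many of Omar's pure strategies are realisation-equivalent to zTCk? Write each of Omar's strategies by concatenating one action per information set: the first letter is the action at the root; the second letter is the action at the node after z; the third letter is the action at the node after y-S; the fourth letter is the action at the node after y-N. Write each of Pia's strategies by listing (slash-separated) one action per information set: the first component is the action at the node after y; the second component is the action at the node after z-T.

4

Row for zTCk (columns S/Hi, S/Mid, N/Hi, N/Mid): (0,5) (9,6) (0,5) (9,6).
Under zTCk, Omar's choice at the node after y-S and at the node after y-N can never be reached regardless of what Pia does, so varying those choices leaves every outcome unchanged.
Holding the reachable choices fixed and varying the unreachable ones freely already gives 2 × 2 = 4 equivalent strategies.
No other strategy reproduces this row, so those 4 are the full class: zTMf, zTMk, zTCf, zTCk.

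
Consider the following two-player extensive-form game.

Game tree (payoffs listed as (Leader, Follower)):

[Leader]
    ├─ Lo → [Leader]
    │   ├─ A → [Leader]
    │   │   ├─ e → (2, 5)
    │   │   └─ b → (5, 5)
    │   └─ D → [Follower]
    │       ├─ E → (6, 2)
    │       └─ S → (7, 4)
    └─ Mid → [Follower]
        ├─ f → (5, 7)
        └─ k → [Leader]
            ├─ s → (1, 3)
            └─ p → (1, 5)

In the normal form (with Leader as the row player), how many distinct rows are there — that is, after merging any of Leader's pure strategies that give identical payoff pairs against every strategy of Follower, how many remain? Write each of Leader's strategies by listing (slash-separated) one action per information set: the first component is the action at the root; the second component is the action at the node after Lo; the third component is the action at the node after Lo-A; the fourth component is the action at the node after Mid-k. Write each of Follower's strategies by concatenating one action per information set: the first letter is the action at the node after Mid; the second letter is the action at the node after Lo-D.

5

Leader has 16 pure strategies: Lo/A/e/s, Lo/A/e/p, Lo/A/b/s, Lo/A/b/p, Lo/D/e/s, Lo/D/e/p, Lo/D/b/s, Lo/D/b/p, Mid/A/e/s, Mid/A/e/p, Mid/A/b/s, Mid/A/b/p, Mid/D/e/s, Mid/D/e/p, Mid/D/b/s, Mid/D/b/p. Columns: fE, fS, kE, kS.
{Lo/A/e/s, Lo/A/e/p} → row (2,5) (2,5) (2,5) (2,5)
{Lo/A/b/s, Lo/A/b/p} → row (5,5) (5,5) (5,5) (5,5)
{Lo/D/e/s, Lo/D/e/p, Lo/D/b/s, Lo/D/b/p} → row (6,2) (7,4) (6,2) (7,4)
{Mid/A/e/s, Mid/A/b/s, Mid/D/e/s, Mid/D/b/s} → row (5,7) (5,7) (1,3) (1,3)
{Mid/A/e/p, Mid/A/b/p, Mid/D/e/p, Mid/D/b/p} → row (5,7) (5,7) (1,5) (1,5)
That's 5 distinct rows out of 16 strategies.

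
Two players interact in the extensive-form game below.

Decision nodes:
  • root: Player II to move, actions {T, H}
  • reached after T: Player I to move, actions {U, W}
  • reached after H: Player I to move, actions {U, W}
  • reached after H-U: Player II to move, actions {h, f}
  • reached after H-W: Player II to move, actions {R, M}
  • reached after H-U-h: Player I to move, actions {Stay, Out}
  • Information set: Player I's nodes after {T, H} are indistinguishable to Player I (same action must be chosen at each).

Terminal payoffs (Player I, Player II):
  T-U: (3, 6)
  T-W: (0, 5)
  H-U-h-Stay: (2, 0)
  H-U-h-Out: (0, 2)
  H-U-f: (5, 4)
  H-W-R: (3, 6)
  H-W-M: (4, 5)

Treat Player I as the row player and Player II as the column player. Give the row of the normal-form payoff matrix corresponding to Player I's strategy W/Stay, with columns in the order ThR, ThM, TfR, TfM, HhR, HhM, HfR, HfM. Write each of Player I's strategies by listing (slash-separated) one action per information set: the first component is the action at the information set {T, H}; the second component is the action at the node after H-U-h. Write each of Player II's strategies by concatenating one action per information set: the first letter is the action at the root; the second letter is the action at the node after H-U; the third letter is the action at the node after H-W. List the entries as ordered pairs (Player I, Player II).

(0,5) (0,5) (0,5) (0,5) (3,6) (4,5) (3,6) (4,5)

vs ThR: Player II plays T → Player I plays W at [T] → (0, 5)
vs ThM: Player II plays T → Player I plays W at [T] → (0, 5)
vs TfR: Player II plays T → Player I plays W at [T] → (0, 5)
vs TfM: Player II plays T → Player I plays W at [T] → (0, 5)
vs HhR: Player II plays H → Player I plays W at [H] → Player II plays R at [H-W] → (3, 6)
vs HhM: Player II plays H → Player I plays W at [H] → Player II plays M at [H-W] → (4, 5)
vs HfR: Player II plays H → Player I plays W at [H] → Player II plays R at [H-W] → (3, 6)
vs HfM: Player II plays H → Player I plays W at [H] → Player II plays M at [H-W] → (4, 5)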